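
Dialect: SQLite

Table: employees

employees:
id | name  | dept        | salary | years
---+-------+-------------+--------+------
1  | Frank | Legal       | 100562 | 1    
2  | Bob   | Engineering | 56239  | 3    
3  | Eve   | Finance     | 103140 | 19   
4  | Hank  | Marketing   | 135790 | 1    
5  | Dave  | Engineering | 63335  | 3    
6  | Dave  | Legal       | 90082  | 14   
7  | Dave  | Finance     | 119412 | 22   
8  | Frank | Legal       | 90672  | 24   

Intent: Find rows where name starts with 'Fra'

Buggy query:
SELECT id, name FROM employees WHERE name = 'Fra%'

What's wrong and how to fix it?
Bug: '=' compares the literal string including the % character; pattern matching needs LIKE

Fix: Use LIKE for wildcard pattern matching

Corrected query:
SELECT id, name FROM employees WHERE name LIKE 'Fra%'

Result:
id | name 
---+------
1  | Frank
8  | Frank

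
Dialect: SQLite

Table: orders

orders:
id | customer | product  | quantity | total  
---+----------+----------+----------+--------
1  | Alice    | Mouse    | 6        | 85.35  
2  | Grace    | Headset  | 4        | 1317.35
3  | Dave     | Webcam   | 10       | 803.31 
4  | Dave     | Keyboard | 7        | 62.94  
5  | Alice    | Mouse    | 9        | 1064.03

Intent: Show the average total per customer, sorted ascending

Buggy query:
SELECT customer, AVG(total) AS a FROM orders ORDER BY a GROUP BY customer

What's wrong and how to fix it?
Bug: GROUP BY must precede ORDER BY

Fix: Move ORDER BY to the end, after GROUP BY

Corrected query:
SELECT customer, AVG(total) AS a FROM orders GROUP BY customer ORDER BY a

Result:
customer | a      
---------+--------
Dave     | 433.125
Alice    | 574.69 
Grace    | 1317.35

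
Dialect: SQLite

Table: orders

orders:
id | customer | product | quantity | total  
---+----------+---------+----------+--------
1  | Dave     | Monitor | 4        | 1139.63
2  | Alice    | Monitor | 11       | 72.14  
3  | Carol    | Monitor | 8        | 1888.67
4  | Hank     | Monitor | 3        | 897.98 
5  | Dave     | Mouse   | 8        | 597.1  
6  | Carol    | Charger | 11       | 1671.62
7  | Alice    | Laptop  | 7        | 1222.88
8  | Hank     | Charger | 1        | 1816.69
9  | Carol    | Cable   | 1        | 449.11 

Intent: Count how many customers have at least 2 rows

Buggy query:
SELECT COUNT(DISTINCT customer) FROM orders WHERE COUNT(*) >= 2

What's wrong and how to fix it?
Bug: COUNT(*) cannot appear in WHERE; the per-group count doesn't exist yet

Fix: Use a subquery that GROUPs and filters with HAVING, then count its rows

Corrected query:
SELECT COUNT(*) FROM (SELECT customer FROM orders GROUP BY customer HAVING COUNT(*) >= 2)

Result:
COUNT(*)
--------
4       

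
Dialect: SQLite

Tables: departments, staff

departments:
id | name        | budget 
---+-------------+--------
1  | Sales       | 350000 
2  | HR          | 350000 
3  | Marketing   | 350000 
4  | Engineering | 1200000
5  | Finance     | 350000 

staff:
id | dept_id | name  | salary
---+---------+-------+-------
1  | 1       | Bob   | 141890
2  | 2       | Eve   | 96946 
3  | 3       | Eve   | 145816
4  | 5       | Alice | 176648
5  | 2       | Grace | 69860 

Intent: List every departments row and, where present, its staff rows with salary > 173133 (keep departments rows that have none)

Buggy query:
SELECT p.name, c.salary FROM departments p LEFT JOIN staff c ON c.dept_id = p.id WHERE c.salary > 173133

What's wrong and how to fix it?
Bug: A WHERE condition on the right-hand table after LEFT JOIN drops unmatched parents

Fix: Move the right-table condition into the ON clause so unmatched parents are kept

Corrected query:
SELECT p.name, c.salary FROM departments p LEFT JOIN staff c ON c.dept_id = p.id AND c.salary > 173133

Result:
name        | salary
------------+-------
Sales       | NULL  
HR          | NULL  
Marketing   | NULL  
Engineering | NULL  
Finance     | 176648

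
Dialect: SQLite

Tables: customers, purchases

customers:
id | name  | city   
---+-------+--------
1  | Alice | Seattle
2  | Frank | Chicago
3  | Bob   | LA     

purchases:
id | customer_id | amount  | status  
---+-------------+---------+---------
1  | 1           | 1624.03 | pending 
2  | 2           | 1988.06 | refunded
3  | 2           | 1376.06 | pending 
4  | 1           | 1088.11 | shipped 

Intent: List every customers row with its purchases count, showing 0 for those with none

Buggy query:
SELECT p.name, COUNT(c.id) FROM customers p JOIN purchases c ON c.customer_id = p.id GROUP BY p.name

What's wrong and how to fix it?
Bug: An inner join excludes parents with zero children

Fix: Switch to LEFT JOIN to retain unmatched parent rows

Corrected query:
SELECT p.name, COUNT(c.id) FROM customers p LEFT JOIN purchases c ON c.customer_id = p.id GROUP BY p.name

Result:
name  | COUNT(c.id)
------+------------
Alice | 2          
Bob   | 0          
Frank | 2          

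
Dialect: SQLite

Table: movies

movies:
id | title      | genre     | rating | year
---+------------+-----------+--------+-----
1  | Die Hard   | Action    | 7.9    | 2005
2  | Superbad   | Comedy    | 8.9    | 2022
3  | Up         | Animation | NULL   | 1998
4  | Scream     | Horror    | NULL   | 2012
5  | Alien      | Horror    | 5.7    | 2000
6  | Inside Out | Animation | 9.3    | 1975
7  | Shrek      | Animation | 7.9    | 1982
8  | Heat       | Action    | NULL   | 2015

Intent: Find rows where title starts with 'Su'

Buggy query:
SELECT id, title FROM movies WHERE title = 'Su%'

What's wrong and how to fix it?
Bug: Wildcards only work with LIKE; '=' treats '%' as a literal character

Fix: Use LIKE for wildcard pattern matching

Corrected query:
SELECT id, title FROM movies WHERE title LIKE 'Su%'

Result:
id | title   
---+---------
2  | Superbad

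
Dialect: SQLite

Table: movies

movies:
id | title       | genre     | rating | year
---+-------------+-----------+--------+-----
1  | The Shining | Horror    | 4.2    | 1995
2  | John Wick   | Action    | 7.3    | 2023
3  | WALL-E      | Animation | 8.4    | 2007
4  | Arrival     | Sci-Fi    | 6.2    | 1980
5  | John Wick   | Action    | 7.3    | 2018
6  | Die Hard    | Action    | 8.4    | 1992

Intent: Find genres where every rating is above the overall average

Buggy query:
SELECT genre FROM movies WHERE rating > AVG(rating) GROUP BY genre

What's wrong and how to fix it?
Bug: WHERE evaluates per row before aggregation, so AVG() is unavailable

Fix: Compute the overall average in a scalar subquery and compare each group's MIN against it in HAVING

Corrected query:
SELECT genre FROM movies GROUP BY genre HAVING MIN(rating) > (SELECT AVG(rating) FROM movies)

Result:
genre    
---------
Action   
Animation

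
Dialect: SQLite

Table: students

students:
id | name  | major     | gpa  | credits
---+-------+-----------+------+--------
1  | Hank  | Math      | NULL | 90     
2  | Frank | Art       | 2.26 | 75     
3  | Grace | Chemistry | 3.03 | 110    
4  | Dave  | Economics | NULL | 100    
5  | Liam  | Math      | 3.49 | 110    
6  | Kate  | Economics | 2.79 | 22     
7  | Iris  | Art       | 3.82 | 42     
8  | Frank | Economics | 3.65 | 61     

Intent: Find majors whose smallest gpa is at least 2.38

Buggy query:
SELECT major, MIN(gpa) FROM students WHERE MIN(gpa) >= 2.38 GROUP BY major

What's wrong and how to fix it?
Bug: Aggregates like MIN are computed per group after WHERE runs

Fix: Replace WHERE with HAVING after the GROUP BY

Corrected query:
SELECT major, MIN(gpa) FROM students GROUP BY major HAVING MIN(gpa) >= 2.38

Result:
major     | MIN(gpa)
----------+---------
Chemistry | 3.03    
Economics | 2.79    
Math      | 3.49    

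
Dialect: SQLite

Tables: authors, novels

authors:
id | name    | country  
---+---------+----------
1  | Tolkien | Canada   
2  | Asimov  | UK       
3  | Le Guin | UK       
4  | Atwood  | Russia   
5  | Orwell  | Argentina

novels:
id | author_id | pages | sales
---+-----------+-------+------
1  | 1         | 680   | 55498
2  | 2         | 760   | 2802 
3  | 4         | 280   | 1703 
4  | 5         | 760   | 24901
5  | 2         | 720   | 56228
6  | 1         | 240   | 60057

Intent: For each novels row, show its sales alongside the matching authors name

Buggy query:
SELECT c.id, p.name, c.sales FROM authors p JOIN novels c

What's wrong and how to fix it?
Bug: Missing join condition: each novels row is matched to all authors rows instead of just its own

Fix: Add ON c.author_id = p.id to the JOIN

Corrected query:
SELECT c.id, p.name, c.sales FROM authors p JOIN novels c ON c.author_id = p.id

Result:
id | name    | sales
---+---------+------
1  | Tolkien | 55498
2  | Asimov  | 2802 
3  | Atwood  | 1703 
4  | Orwell  | 24901
5  | Asimov  | 56228
6  | Tolkien | 60057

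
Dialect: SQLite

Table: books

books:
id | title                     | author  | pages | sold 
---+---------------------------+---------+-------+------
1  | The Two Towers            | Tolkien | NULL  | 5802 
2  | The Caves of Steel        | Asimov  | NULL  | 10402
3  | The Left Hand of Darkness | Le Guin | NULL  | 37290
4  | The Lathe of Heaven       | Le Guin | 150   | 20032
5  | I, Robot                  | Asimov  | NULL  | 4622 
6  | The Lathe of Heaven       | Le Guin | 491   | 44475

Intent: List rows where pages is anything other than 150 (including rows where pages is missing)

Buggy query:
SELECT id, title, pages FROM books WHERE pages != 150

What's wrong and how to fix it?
Bug: 'pages != 150' is unknown when pages is NULL, so NULL rows are silently excluded

Fix: Handle NULL separately with IS NULL alongside the inequality

Corrected query:
SELECT id, title, pages FROM books WHERE pages != 150 OR pages IS NULL

Result:
id | title                     | pages
---+---------------------------+------
1  | The Two Towers            | NULL 
2  | The Caves of Steel        | NULL 
3  | The Left Hand of Darkness | NULL 
5  | I, Robot                  | NULL 
6  | The Lathe of Heaven       | 491  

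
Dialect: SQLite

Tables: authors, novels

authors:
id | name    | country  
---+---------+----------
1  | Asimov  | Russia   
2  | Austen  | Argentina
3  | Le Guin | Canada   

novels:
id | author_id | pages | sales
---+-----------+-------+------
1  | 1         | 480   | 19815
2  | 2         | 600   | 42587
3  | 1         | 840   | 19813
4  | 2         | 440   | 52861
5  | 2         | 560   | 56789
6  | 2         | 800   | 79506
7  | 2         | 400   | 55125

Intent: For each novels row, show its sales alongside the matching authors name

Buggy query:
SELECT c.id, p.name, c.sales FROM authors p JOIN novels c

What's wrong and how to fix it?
Bug: JOIN with no ON clause produces a cartesian product; every novels row pairs with every authors row

Fix: Add ON c.author_id = p.id to the JOIN

Corrected query:
SELECT c.id, p.name, c.sales FROM authors p JOIN novels c ON c.author_id = p.id

Result:
id | name   | sales
---+--------+------
1  | Asimov | 19815
2  | Austen | 42587
3  | Asimov | 19813
4  | Austen | 52861
5  | Austen | 56789
6  | Austen | 79506
7  | Austen | 55125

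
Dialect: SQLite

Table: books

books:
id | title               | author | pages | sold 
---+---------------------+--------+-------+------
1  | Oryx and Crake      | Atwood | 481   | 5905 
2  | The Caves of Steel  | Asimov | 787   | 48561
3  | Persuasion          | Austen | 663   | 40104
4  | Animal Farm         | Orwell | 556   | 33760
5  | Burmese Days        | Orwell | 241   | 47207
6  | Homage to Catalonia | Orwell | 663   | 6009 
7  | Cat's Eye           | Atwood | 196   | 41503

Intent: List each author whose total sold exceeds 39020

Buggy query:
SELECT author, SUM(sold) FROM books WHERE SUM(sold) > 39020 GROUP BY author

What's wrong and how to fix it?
Bug: WHERE runs before GROUP BY, so aggregates aren't available there

Fix: Use HAVING (which filters groups after aggregation) instead of WHERE

Corrected query:
SELECT author, SUM(sold) FROM books GROUP BY author HAVING SUM(sold) > 39020

Result:
author | SUM(sold)
-------+----------
Asimov | 48561    
Atwood | 47408    
Austen | 40104    
Orwell | 86976    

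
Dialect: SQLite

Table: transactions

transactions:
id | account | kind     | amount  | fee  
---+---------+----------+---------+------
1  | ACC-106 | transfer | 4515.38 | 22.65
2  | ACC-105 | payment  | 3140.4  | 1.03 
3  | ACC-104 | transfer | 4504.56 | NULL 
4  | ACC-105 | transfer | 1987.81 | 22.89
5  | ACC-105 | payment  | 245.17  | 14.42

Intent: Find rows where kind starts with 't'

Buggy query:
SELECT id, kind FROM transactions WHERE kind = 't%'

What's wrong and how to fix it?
Bug: Wildcards only work with LIKE; '=' treats '%' as a literal character

Fix: Replace '=' with LIKE so 't%' is treated as a pattern

Corrected query:
SELECT id, kind FROM transactions WHERE kind LIKE 't%'

Result:
id | kind    
---+---------
1  | transfer
3  | transfer
4  | transfer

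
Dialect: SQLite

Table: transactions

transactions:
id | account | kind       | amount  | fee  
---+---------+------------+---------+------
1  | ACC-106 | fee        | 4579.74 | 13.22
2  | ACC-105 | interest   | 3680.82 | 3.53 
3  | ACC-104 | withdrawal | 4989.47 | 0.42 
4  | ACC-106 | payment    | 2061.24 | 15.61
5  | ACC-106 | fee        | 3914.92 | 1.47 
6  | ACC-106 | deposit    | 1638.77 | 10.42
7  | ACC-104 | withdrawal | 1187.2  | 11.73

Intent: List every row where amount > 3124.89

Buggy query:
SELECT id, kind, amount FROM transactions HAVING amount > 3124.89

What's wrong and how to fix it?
Bug: HAVING filters the output of aggregation, but this query has no GROUP BY and no aggregate functions, so SQLite rejects it (HAVING clause on a non-aggregate query); the condition here is per row

Fix: Use WHERE for row-level filtering

Corrected query:
SELECT id, kind, amount FROM transactions WHERE amount > 3124.89

Result:
id | kind       | amount 
---+------------+--------
1  | fee        | 4579.74
2  | interest   | 3680.82
3  | withdrawal | 4989.47
5  | fee        | 3914.92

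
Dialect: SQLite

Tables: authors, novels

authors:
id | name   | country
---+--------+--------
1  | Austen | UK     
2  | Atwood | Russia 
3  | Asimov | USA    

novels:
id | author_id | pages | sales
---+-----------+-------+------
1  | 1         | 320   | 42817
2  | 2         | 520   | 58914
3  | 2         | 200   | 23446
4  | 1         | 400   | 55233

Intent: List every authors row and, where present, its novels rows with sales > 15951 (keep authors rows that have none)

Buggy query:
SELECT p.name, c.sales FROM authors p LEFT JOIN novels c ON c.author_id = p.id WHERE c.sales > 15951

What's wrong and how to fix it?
Bug: Filtering c.sales in WHERE discards the NULL rows produced by LEFT JOIN, turning it into an inner join

Fix: Move the right-table condition into the ON clause so unmatched parents are kept

Corrected query:
SELECT p.name, c.sales FROM authors p LEFT JOIN novels c ON c.author_id = p.id AND c.sales > 15951

Result:
name   | sales
-------+------
Austen | 42817
Austen | 55233
Atwood | 23446
Atwood | 58914
Asimov | NULL 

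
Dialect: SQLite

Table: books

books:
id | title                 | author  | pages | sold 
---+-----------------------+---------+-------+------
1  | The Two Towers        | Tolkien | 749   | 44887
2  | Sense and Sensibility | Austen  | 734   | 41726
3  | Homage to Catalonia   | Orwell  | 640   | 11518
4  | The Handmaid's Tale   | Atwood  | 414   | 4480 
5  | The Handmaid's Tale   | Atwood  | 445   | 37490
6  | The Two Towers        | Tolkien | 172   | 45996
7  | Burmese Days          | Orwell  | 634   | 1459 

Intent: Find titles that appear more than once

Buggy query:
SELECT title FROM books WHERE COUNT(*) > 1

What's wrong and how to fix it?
Bug: WHERE can't reference COUNT(*); aggregates are computed after WHERE

Fix: Group first, then use HAVING for the count condition

Corrected query:
SELECT title FROM books GROUP BY title HAVING COUNT(*) > 1

Result:
title              
-------------------
The Handmaid's Tale
The Two Towers     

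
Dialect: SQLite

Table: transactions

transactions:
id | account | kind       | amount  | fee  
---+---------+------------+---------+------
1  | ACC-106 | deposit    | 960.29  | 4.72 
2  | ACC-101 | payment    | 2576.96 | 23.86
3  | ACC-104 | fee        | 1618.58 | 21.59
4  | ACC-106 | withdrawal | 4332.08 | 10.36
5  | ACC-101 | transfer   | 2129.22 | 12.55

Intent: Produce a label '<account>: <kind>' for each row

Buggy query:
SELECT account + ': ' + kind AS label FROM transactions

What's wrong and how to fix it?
Bug: SQLite uses || for string concatenation; + coerces text to numbers (yielding 0)

Fix: Use the || operator for string concatenation

Corrected query:
SELECT account || ': ' || kind AS label FROM transactions

Result:
label              
-------------------
ACC-106: deposit   
ACC-101: payment   
ACC-104: fee       
ACC-106: withdrawal
ACC-101: transfer  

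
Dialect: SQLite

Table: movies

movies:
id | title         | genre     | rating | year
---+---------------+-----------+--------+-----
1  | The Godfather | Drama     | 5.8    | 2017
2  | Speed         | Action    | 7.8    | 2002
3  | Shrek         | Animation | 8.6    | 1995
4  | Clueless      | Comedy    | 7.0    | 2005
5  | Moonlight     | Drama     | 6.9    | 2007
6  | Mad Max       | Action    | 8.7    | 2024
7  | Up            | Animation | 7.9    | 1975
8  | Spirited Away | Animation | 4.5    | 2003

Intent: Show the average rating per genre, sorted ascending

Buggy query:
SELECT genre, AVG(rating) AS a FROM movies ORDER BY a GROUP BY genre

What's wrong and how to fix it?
Bug: ORDER BY appears before GROUP BY; SQL clause order requires GROUP BY first

Fix: Reorder: SELECT … FROM … GROUP BY … ORDER BY …

Corrected query:
SELECT genre, AVG(rating) AS a FROM movies GROUP BY genre ORDER BY a

Result:
genre     | a   
----------+-----
Drama     | 6.35
Animation | 7   
Comedy    | 7   
Action    | 8.25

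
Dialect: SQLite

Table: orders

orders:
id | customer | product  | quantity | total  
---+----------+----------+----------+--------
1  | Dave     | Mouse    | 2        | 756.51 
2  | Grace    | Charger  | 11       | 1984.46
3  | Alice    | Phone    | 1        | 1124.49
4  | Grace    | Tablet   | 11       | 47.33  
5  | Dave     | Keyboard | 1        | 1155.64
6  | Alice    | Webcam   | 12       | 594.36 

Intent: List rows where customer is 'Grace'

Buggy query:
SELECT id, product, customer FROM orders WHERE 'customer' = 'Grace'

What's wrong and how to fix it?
Bug: 'customer' in single quotes is a string literal, not the column; the comparison is literal-vs-literal and never true

Fix: Reference the column as customer without single quotes

Corrected query:
SELECT id, product, customer FROM orders WHERE customer = 'Grace'

Result:
id | product | customer
---+---------+---------
2  | Charger | Grace   
4  | Tablet  | Grace   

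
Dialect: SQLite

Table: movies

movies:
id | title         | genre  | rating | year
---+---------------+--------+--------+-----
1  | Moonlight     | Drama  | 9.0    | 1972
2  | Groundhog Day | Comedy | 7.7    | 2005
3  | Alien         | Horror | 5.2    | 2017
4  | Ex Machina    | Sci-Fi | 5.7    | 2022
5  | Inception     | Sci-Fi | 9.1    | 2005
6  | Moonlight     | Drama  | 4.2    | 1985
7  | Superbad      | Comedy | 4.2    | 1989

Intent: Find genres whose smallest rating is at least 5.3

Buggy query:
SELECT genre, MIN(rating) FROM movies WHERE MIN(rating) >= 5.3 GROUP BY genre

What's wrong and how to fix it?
Bug: MIN() in WHERE is a misuse of aggregate

Fix: Replace WHERE with HAVING after the GROUP BY

Corrected query:
SELECT genre, MIN(rating) FROM movies GROUP BY genre HAVING MIN(rating) >= 5.3

Result:
genre  | MIN(rating)
-------+------------
Sci-Fi | 5.7        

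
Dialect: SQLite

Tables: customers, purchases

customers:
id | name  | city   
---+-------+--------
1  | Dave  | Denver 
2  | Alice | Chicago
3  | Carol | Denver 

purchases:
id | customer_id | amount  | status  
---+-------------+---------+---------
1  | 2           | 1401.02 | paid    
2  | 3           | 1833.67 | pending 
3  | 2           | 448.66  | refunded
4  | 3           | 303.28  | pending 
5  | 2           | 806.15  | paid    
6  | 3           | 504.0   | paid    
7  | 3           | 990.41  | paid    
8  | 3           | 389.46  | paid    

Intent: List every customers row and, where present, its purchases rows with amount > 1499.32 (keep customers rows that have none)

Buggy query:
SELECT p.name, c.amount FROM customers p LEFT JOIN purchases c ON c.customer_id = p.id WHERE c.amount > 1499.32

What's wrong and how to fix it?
Bug: A WHERE condition on the right-hand table after LEFT JOIN drops unmatched parents

Fix: Put 'c.amount > 1499.32' in the JOIN's ON clause instead of WHERE

Corrected query:
SELECT p.name, c.amount FROM customers p LEFT JOIN purchases c ON c.customer_id = p.id AND c.amount > 1499.32

Result:
name  | amount 
------+--------
Dave  | NULL   
Alice | NULL   
Carol | 1833.67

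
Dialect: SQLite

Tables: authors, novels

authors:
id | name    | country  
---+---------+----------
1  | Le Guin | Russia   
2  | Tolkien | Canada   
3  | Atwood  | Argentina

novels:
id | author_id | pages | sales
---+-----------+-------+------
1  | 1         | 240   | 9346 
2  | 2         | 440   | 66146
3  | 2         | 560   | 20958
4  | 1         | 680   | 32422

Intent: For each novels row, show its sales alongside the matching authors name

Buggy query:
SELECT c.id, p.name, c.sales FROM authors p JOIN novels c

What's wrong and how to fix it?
Bug: JOIN with no ON clause produces a cartesian product; every novels row pairs with every authors row

Fix: Specify the join condition linking the foreign key to the parent id

Corrected query:
SELECT c.id, p.name, c.sales FROM authors p JOIN novels c ON c.author_id = p.id

Result:
id | name    | sales
---+---------+------
1  | Le Guin | 9346 
2  | Tolkien | 66146
3  | Tolkien | 20958
4  | Le Guin | 32422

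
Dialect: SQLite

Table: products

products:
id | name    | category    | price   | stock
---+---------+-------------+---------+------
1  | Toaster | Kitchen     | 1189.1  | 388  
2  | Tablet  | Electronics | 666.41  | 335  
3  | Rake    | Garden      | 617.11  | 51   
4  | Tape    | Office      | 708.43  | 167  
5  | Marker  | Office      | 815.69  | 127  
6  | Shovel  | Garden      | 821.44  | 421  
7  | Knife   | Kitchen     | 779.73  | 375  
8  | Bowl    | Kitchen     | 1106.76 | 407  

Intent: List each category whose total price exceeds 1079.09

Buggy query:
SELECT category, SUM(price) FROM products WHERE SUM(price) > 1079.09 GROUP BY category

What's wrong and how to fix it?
Bug: Aggregate functions cannot appear in a WHERE clause

Fix: Use HAVING (which filters groups after aggregation) instead of WHERE

Corrected query:
SELECT category, SUM(price) FROM products GROUP BY category HAVING SUM(price) > 1079.09

Result:
category | SUM(price)
---------+-----------
Garden   | 1438.55   
Kitchen  | 3075.59   
Office   | 1524.12   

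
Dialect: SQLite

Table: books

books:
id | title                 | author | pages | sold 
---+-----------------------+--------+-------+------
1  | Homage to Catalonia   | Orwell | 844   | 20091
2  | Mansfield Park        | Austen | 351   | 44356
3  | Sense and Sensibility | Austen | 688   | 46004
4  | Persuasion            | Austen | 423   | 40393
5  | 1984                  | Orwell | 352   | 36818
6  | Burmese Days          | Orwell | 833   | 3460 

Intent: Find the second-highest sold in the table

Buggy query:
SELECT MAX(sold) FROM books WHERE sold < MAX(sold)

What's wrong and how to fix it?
Bug: MAX(sold) on the right of the comparison is an aggregate-in-WHERE error

Fix: Compute the overall MAX in a subquery, then take MAX of rows below it

Corrected query:
SELECT MAX(sold) FROM books WHERE sold < (SELECT MAX(sold) FROM books)

Result:
MAX(sold)
---------
44356    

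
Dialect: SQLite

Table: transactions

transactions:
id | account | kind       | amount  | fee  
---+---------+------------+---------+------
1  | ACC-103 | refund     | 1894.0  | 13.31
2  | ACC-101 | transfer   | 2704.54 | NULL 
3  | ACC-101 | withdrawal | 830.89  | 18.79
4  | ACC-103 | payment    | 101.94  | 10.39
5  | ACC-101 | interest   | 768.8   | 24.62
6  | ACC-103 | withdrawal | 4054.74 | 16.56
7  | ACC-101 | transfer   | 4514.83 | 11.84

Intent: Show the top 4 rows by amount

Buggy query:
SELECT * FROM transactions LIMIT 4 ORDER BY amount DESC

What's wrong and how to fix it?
Bug: LIMIT must come after ORDER BY

Fix: Swap the clauses: ORDER BY first, then LIMIT

Corrected query:
SELECT * FROM transactions ORDER BY amount DESC LIMIT 4

Result:
id | account | kind       | amount  | fee  
---+---------+------------+---------+------
7  | ACC-101 | transfer   | 4514.83 | 11.84
6  | ACC-103 | withdrawal | 4054.74 | 16.56
2  | ACC-101 | transfer   | 2704.54 | NULL 
1  | ACC-103 | refund     | 1894    | 13.31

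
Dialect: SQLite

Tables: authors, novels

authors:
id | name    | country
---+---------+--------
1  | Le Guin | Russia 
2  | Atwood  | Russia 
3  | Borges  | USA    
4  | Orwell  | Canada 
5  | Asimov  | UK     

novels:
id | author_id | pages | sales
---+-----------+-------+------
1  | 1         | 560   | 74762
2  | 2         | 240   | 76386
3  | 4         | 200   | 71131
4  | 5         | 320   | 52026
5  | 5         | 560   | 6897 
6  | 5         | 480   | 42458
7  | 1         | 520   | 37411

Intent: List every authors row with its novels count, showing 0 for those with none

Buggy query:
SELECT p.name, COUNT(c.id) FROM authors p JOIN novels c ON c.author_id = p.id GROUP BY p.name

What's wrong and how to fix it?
Bug: An inner join excludes parents with zero children

Fix: Use LEFT JOIN so parents without children still appear (COUNT(c.id) gives 0)

Corrected query:
SELECT p.name, COUNT(c.id) FROM authors p LEFT JOIN novels c ON c.author_id = p.id GROUP BY p.name

Result:
name    | COUNT(c.id)
--------+------------
Asimov  | 3          
Atwood  | 1          
Borges  | 0          
Le Guin | 2          
Orwell  | 1          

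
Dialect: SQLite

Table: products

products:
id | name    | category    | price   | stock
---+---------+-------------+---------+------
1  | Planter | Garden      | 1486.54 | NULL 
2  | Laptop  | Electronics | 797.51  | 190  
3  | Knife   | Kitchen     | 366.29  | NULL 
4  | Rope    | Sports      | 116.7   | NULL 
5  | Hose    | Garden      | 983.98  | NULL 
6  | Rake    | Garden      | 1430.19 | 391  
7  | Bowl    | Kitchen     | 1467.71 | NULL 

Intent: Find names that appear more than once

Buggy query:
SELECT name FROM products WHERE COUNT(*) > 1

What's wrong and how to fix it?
Bug: COUNT(*) is an aggregate and cannot be used in WHERE

Fix: GROUP BY name, then filter groups with HAVING COUNT(*) > 1

Corrected query:
SELECT name FROM products GROUP BY name HAVING COUNT(*) > 1

Result:
(no rows)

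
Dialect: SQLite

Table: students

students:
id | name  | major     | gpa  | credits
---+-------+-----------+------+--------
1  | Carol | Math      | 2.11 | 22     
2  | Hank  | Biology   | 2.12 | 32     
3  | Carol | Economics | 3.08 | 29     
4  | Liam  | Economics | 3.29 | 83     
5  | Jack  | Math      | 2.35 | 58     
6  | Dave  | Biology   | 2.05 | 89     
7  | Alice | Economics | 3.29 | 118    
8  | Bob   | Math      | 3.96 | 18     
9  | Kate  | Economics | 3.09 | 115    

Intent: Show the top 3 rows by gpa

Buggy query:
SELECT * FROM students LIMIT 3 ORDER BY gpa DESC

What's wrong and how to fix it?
Bug: ORDER BY cannot follow LIMIT; LIMIT is the final clause

Fix: Swap the clauses: ORDER BY first, then LIMIT

Corrected query:
SELECT * FROM students ORDER BY gpa DESC LIMIT 3

Result:
id | name  | major     | gpa  | credits
---+-------+-----------+------+--------
8  | Bob   | Math      | 3.96 | 18     
4  | Liam  | Economics | 3.29 | 83     
7  | Alice | Economics | 3.29 | 118    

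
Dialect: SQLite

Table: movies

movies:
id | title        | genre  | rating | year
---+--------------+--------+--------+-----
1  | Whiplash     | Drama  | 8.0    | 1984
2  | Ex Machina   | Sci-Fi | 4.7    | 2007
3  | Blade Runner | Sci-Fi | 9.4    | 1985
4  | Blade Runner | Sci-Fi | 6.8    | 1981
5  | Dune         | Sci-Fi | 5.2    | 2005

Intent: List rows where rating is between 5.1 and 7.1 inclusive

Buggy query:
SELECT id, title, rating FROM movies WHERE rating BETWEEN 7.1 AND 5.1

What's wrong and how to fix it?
Bug: The bounds are reversed; BETWEEN a AND b requires a <= b to match anything

Fix: Write BETWEEN 5.1 AND 7.1

Corrected query:
SELECT id, title, rating FROM movies WHERE rating BETWEEN 5.1 AND 7.1

Result:
id | title        | rating
---+--------------+-------
4  | Blade Runner | 6.8   
5  | Dune         | 5.2   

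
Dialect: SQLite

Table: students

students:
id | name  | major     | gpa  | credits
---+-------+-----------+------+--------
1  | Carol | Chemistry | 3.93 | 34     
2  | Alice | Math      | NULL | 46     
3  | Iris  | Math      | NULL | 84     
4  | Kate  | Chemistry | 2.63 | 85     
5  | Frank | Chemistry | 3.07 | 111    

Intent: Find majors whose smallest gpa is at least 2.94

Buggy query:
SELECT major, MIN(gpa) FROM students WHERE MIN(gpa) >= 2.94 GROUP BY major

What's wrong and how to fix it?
Bug: Aggregates like MIN are computed per group after WHERE runs

Fix: Use HAVING for the per-group MIN condition

Corrected query:
SELECT major, MIN(gpa) FROM students GROUP BY major HAVING MIN(gpa) >= 2.94

Result:
(no rows)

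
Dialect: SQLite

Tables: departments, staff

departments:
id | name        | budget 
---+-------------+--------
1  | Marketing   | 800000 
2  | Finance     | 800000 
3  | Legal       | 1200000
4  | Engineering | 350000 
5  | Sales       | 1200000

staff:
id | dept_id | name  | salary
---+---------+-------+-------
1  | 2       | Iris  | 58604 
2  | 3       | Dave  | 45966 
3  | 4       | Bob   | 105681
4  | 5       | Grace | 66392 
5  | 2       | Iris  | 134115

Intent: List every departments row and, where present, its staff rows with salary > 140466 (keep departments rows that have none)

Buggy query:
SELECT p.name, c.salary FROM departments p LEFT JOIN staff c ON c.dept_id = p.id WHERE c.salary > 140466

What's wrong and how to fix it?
Bug: Filtering c.salary in WHERE discards the NULL rows produced by LEFT JOIN, turning it into an inner join

Fix: Put 'c.salary > 140466' in the JOIN's ON clause instead of WHERE

Corrected query:
SELECT p.name, c.salary FROM departments p LEFT JOIN staff c ON c.dept_id = p.id AND c.salary > 140466

Result:
name        | salary
------------+-------
Marketing   | NULL  
Finance     | NULL  
Legal       | NULL  
Engineering | NULL  
Sales       | NULL  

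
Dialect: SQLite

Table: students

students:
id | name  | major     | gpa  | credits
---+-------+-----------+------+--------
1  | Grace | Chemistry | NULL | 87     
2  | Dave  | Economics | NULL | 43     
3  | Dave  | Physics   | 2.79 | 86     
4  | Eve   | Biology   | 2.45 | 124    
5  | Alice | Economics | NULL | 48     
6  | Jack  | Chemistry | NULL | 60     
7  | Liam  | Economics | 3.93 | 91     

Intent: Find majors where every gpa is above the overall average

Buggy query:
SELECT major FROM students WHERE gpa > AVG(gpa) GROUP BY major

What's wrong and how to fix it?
Bug: AVG() is an aggregate; it can't sit directly in WHERE

Fix: Compute the overall average in a scalar subquery and compare each group's MIN against it in HAVING

Corrected query:
SELECT major FROM students GROUP BY major HAVING MIN(gpa) > (SELECT AVG(gpa) FROM students)

Result:
major    
---------
Economics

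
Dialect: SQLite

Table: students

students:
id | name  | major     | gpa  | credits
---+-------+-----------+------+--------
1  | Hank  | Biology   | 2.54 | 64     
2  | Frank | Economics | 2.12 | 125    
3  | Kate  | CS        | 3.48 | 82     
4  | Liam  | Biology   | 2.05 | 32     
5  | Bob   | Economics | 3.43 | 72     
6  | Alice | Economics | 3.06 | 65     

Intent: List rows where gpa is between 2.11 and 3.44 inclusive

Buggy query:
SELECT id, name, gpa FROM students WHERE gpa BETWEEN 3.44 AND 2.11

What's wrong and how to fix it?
Bug: BETWEEN expects the lower bound first; with 3.44 AND 2.11 the range is empty

Fix: Write BETWEEN 2.11 AND 3.44

Corrected query:
SELECT id, name, gpa FROM students WHERE gpa BETWEEN 2.11 AND 3.44

Result:
id | name  | gpa 
---+-------+-----
1  | Hank  | 2.54
2  | Frank | 2.12
5  | Bob   | 3.43
6  | Alice | 3.06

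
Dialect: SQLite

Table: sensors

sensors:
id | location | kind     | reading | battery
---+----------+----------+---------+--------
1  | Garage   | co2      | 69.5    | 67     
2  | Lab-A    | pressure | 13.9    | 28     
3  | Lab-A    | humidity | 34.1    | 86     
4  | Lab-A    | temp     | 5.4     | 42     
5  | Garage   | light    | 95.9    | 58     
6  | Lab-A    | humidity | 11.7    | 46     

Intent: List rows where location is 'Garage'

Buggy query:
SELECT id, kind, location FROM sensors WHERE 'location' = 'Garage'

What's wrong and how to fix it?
Bug: 'location' in single quotes is a string literal, not the column; the comparison is literal-vs-literal and never true

Fix: Reference the column as location without single quotes

Corrected query:
SELECT id, kind, location FROM sensors WHERE location = 'Garage'

Result:
id | kind  | location
---+-------+---------
1  | co2   | Garage  
5  | light | Garage  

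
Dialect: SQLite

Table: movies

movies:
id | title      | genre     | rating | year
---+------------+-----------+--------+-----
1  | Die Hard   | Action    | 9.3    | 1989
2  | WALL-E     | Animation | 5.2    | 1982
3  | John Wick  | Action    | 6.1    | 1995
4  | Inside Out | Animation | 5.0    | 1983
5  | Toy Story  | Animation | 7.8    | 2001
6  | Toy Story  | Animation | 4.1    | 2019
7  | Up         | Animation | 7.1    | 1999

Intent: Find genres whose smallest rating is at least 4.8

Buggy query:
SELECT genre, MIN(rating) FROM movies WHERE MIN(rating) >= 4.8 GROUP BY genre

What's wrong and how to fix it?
Bug: MIN() in WHERE is a misuse of aggregate

Fix: Use HAVING for the per-group MIN condition

Corrected query:
SELECT genre, MIN(rating) FROM movies GROUP BY genre HAVING MIN(rating) >= 4.8

Result:
genre  | MIN(rating)
-------+------------
Action | 6.1        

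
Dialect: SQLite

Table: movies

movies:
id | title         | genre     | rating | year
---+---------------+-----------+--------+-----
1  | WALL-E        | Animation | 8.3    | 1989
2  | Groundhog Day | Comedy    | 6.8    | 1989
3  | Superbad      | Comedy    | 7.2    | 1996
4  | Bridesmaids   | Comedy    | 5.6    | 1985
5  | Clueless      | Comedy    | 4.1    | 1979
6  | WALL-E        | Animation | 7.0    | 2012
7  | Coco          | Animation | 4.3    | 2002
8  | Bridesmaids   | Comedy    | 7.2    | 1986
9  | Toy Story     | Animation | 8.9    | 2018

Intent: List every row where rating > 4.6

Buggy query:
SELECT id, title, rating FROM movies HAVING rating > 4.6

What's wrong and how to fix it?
Bug: This is a non-aggregate query (no GROUP BY, no aggregates), so in SQLite the HAVING clause is invalid here; a row-level condition belongs in WHERE

Fix: Use WHERE for row-level filtering

Corrected query:
SELECT id, title, rating FROM movies WHERE rating > 4.6

Result:
id | title         | rating
---+---------------+-------
1  | WALL-E        | 8.3   
2  | Groundhog Day | 6.8   
3  | Superbad      | 7.2   
4  | Bridesmaids   | 5.6   
6  | WALL-E        | 7     
8  | Bridesmaids   | 7.2   
9  | Toy Story     | 8.9   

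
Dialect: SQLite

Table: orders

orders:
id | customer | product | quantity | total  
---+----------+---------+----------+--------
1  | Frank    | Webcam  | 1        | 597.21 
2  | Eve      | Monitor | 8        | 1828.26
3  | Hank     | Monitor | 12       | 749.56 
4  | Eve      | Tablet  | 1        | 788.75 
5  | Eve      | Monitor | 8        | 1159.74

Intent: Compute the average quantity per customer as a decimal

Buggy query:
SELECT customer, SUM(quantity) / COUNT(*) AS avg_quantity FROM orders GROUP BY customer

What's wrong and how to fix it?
Bug: SUM(quantity) and COUNT(*) are both integers; the division truncates the fractional part

Fix: Cast one side to REAL so the division keeps the fractional part

Corrected query:
SELECT customer, SUM(quantity) * 1.0 / COUNT(*) AS avg_quantity FROM orders GROUP BY customer

Result:
customer | avg_quantity
---------+-------------
Eve      | 5.666667    
Frank    | 1           
Hank     | 12          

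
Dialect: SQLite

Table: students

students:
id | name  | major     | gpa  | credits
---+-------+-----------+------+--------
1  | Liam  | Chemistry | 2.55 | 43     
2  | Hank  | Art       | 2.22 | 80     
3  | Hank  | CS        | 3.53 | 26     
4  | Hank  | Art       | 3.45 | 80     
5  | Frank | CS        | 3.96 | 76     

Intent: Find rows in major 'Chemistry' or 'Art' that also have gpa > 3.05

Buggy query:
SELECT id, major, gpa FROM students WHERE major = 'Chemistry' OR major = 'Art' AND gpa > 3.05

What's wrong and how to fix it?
Bug: Without parentheses, AND is evaluated before OR, so the gpa filter only applies to the 'Art' branch

Fix: Group the OR with parentheses (or use IN), then AND the threshold

Corrected query:
SELECT id, major, gpa FROM students WHERE (major = 'Chemistry' OR major = 'Art') AND gpa > 3.05

Result:
id | major | gpa 
---+-------+-----
4  | Art   | 3.45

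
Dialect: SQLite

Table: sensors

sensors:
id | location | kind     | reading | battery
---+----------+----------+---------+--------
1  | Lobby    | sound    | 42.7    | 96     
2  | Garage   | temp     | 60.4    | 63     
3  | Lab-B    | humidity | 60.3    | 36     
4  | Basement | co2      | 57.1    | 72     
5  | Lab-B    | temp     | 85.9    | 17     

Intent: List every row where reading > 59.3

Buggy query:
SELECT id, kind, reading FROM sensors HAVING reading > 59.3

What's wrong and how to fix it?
Bug: This is a non-aggregate query (no GROUP BY, no aggregates), so in SQLite the HAVING clause is invalid here; a row-level condition belongs in WHERE

Fix: Replace HAVING with WHERE since the condition applies to individual rows

Corrected query:
SELECT id, kind, reading FROM sensors WHERE reading > 59.3

Result:
id | kind     | reading
---+----------+--------
2  | temp     | 60.4   
3  | humidity | 60.3   
5  | temp     | 85.9   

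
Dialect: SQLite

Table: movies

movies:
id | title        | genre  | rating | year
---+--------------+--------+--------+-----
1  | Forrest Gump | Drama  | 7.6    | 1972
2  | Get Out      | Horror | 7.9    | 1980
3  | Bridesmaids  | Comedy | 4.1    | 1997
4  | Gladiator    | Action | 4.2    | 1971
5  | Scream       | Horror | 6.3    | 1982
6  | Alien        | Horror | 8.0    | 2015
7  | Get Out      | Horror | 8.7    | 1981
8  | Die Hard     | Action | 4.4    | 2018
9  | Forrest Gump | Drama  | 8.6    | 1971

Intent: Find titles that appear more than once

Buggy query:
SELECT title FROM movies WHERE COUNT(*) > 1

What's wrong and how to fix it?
Bug: WHERE can't reference COUNT(*); aggregates are computed after WHERE

Fix: GROUP BY title, then filter groups with HAVING COUNT(*) > 1

Corrected query:
SELECT title FROM movies GROUP BY title HAVING COUNT(*) > 1

Result:
title       
------------
Forrest Gump
Get Out     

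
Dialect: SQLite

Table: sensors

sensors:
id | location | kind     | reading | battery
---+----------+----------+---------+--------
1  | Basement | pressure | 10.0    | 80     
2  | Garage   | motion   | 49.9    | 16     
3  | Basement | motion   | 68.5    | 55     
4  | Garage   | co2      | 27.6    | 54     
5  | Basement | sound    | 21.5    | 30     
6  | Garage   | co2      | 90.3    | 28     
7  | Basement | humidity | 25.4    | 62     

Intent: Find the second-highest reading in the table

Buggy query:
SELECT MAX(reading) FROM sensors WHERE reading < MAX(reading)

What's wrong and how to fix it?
Bug: The inner MAX is an aggregate inside WHERE, which is not allowed

Fix: Put the inner MAX in a scalar subquery

Corrected query:
SELECT MAX(reading) FROM sensors WHERE reading < (SELECT MAX(reading) FROM sensors)

Result:
MAX(reading)
------------
68.5        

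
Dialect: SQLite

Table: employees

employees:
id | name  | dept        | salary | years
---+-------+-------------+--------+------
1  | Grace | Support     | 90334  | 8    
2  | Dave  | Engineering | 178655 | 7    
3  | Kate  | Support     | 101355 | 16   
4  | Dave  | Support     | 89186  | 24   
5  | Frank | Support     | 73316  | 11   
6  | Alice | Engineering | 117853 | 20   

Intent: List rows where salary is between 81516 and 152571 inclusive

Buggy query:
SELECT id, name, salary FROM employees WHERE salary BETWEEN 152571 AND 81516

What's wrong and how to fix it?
Bug: The bounds are reversed; BETWEEN a AND b requires a <= b to match anything

Fix: Swap the bounds so the smaller value comes first

Corrected query:
SELECT id, name, salary FROM employees WHERE salary BETWEEN 81516 AND 152571

Result:
id | name  | salary
---+-------+-------
1  | Grace | 90334 
3  | Kate  | 101355
4  | Dave  | 89186 
6  | Alice | 117853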